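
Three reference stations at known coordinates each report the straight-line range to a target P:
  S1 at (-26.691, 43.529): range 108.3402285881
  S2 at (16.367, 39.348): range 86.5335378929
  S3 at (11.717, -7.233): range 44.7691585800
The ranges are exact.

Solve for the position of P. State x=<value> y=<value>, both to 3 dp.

eq1: (x + 26.691)² + (y − 43.529)² = 108.3402285881²
eq2: (x − 16.367)² + (y − 39.348)² = 86.5335378929²
eq3: (x − 11.717)² + (y + 7.233)² = 44.7691585800²
eq2−eq3, eq2−eq1 (x²,y² cancel):
  -9.300·x − 93.162·y = 3857.236205
  -86.116·x + 8.362·y = -3458.512421
det = -9.300·8.362 − -93.162·-86.116 = -8100.505392
x = (3857.236205·8.362 − -93.162·-3458.512421) / -8100.505392 = 35.793782
y = (-9.300·-3458.512421 − 3857.236205·-86.116) / -8100.505392 = -44.976690

x=35.794 y=-44.977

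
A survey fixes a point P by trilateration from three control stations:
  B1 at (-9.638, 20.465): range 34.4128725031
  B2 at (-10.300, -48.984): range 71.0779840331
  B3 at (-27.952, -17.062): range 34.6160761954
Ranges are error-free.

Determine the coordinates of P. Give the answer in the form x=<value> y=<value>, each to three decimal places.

eq1: (x + 9.638)² + (y − 20.465)² = 34.4128725031²
eq2: (x + 10.300)² + (y + 48.984)² = 71.0779840331²
eq3: (x + 27.952)² + (y + 17.062)² = 34.6160761954²
eq2−eq3, eq2−eq1 (x²,y² cancel):
  -35.304·x + 63.844·y = 2420.710975
  1.324·x + 138.898·y = 1874.019033
det = -35.304·138.898 − 63.844·1.324 = -4988.184448
x = (2420.710975·138.898 − 63.844·1874.019033) / -4988.184448 = -43.420015
y = (-35.304·1874.019033 − 2420.710975·1.324) / -4988.184448 = 13.905939

x=-43.420 y=13.906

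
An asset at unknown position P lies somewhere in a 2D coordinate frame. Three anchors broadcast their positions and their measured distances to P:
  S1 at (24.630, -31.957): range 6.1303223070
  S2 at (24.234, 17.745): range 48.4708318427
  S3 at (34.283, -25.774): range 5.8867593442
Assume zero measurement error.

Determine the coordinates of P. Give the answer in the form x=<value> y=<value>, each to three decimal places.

eq1: (x − 24.630)² + (y + 31.957)² = 6.1303223070²
eq2: (x − 24.234)² + (y − 17.745)² = 48.4708318427²
eq3: (x − 34.283)² + (y + 25.774)² = 5.8867593442²
eq3−eq2, eq3−eq1 (x²,y² cancel):
  -20.098·x + 87.038·y = -3252.218988
  -19.306·x − 12.366·y = -214.663332
det = -20.098·-12.366 − 87.038·-19.306 = 1928.887496
x = (-3252.218988·-12.366 − 87.038·-214.663332) / 1928.887496 = 30.536155
y = (-20.098·-214.663332 − -3252.218988·-19.306) / 1928.887496 = -30.314384

x=30.536 y=-30.314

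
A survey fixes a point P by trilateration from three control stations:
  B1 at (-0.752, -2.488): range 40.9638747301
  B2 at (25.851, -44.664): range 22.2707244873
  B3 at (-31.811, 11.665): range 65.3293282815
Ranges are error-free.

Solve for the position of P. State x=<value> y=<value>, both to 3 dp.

x=3.627 y=-43.217

eq1: (x + 0.752)² + (y + 2.488)² = 40.9638747301²
eq2: (x − 25.851)² + (y + 44.664)² = 22.2707244873²
eq3: (x + 31.811)² + (y − 11.665)² = 65.3293282815²
eq3−eq1, eq3−eq2 (x²,y² cancel):
  62.118·x − 28.306·y = 1448.625803
  115.324·x − 112.658·y = 5287.071116
det = 62.118·-112.658 − -28.306·115.324 = -3733.728500
x = (1448.625803·-112.658 − -28.306·5287.071116) / -3733.728500 = 3.627326
y = (62.118·5287.071116 − 1448.625803·115.324) / -3733.728500 = -43.217112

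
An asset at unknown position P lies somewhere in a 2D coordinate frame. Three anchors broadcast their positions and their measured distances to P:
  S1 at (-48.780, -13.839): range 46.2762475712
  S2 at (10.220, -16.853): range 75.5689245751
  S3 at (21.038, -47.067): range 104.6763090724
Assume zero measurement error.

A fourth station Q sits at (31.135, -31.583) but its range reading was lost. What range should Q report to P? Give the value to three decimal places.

101.062

eq1: (x + 48.780)² + (y + 13.839)² = 46.2762475712²
eq2: (x − 10.220)² + (y + 16.853)² = 75.5689245751²
eq3: (x − 21.038)² + (y + 47.067)² = 104.6763090724²
eq3−eq2, eq3−eq1 (x²,y² cancel):
  -21.636·x + 60.428·y = 2977.039396
  -139.636·x + 66.456·y = 8728.744980
det = -21.636·66.456 − 60.428·-139.636 = 7000.082192
x = (2977.039396·66.456 − 60.428·8728.744980) / 7000.082192 = -47.087800
y = (-21.636·8728.744980 − 2977.039396·-139.636) / 7000.082192 = 32.406298
|P − Q| = √((-47.087800 − 31.135)² + (32.406298 − -31.583)²) = 101.061549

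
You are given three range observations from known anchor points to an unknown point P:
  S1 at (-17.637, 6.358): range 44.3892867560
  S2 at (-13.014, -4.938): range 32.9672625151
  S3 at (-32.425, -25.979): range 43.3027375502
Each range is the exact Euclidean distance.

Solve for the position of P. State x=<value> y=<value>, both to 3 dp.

x=10.844 y=-27.690

eq1: (x + 17.637)² + (y − 6.358)² = 44.3892867560²
eq2: (x + 13.014)² + (y + 4.938)² = 32.9672625151²
eq3: (x + 32.425)² + (y + 25.979)² = 43.3027375502²
eq2−eq3, eq2−eq1 (x²,y² cancel):
  -38.822·x − 42.082·y = 744.254344
  -9.246·x + 22.592·y = -725.828488
det = -38.822·22.592 − -42.082·-9.246 = -1266.156796
x = (744.254344·22.592 − -42.082·-725.828488) / -1266.156796 = 10.843934
y = (-38.822·-725.828488 − 744.254344·-9.246) / -1266.156796 = -27.689690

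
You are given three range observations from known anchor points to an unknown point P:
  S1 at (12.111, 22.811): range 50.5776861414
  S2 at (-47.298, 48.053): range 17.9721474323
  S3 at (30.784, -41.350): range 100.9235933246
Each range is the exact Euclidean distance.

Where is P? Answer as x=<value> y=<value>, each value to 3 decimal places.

x=-37.422 y=33.038

eq1: (x − 12.111)² + (y − 22.811)² = 50.5776861414²
eq2: (x + 47.298)² + (y − 48.053)² = 17.9721474323²
eq3: (x − 30.784)² + (y + 41.350)² = 100.9235933246²
eq2−eq3, eq2−eq1 (x²,y² cancel):
  156.164·x − 178.806·y = -11751.288063
  118.818·x − 50.484·y = -6114.277823
det = 156.164·-50.484 − -178.806·118.818 = 13361.587932
x = (-11751.288063·-50.484 − -178.806·-6114.277823) / 13361.587932 = -37.422014
y = (156.164·-6114.277823 − -11751.288063·118.818) / 13361.587932 = 33.037575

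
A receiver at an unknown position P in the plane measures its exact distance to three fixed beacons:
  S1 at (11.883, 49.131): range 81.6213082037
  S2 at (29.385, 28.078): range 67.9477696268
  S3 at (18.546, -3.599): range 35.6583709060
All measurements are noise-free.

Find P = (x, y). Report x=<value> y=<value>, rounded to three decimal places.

eq1: (x − 11.883)² + (y − 49.131)² = 81.6213082037²
eq2: (x − 29.385)² + (y − 28.078)² = 67.9477696268²
eq3: (x − 18.546)² + (y + 3.599)² = 35.6583709060²
eq3−eq1, eq3−eq2 (x²,y² cancel):
  -13.326·x + 105.460·y = -3192.364604
  21.678·x + 63.354·y = -2050.434590
det = -13.326·63.354 − 105.460·21.678 = -3130.417284
x = (-3192.364604·63.354 − 105.460·-2050.434590) / -3130.417284 = -4.468978
y = (-13.326·-2050.434590 − -3192.364604·21.678) / -3130.417284 = -30.835560

x=-4.469 y=-30.836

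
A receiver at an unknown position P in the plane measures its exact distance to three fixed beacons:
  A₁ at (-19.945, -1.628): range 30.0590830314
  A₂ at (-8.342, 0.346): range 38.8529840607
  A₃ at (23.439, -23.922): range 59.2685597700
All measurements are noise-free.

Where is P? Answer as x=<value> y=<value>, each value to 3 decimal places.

x=-35.739 y=-27.204

eq1: (x + 19.945)² + (y + 1.628)² = 30.0590830314²
eq2: (x + 8.342)² + (y − 0.346)² = 38.8529840607²
eq3: (x − 23.439)² + (y + 23.922)² = 59.2685597700²
eq1−eq2, eq1−eq3 (x²,y² cancel):
  23.206·x + 3.948·y = -936.750627
  86.768·x − 44.588·y = -1888.018309
det = 23.206·-44.588 − 3.948·86.768 = -1377.269192
x = (-936.750627·-44.588 − 3.948·-1888.018309) / -1377.269192 = -35.738644
y = (23.206·-1888.018309 − -936.750627·86.768) / -1377.269192 = -27.203560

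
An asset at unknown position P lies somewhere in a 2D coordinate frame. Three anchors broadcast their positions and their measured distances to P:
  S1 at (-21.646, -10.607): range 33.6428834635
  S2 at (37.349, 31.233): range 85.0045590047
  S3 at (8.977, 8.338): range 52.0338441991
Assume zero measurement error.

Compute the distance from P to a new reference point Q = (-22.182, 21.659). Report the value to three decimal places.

eq1: (x + 21.646)² + (y + 10.607)² = 33.6428834635²
eq2: (x − 37.349)² + (y − 31.233)² = 85.0045590047²
eq3: (x − 8.977)² + (y − 8.338)² = 52.0338441991²
eq2−eq3, eq2−eq1 (x²,y² cancel):
  -56.744·x − 45.790·y = 2297.914792
  -117.990·x − 83.680·y = 4304.541119
det = -56.744·-83.680 − -45.790·-117.990 = -654.424180
x = (2297.914792·-83.680 − -45.790·4304.541119) / -654.424180 = -7.358267
y = (-56.744·4304.541119 − 2297.914792·-117.990) / -654.424180 = -41.065239
|P − Q| = √((-7.358267 − -22.182)² + (-41.065239 − 21.659)²) = 64.452100

64.452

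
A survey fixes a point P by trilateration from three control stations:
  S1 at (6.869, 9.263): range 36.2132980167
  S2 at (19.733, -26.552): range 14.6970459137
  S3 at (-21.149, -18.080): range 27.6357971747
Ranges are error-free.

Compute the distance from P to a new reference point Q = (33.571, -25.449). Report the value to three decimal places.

28.568

eq1: (x − 6.869)² + (y − 9.263)² = 36.2132980167²
eq2: (x − 19.733)² + (y + 26.552)² = 14.6970459137²
eq3: (x + 21.149)² + (y + 18.080)² = 27.6357971747²
eq1−eq2, eq1−eq3 (x²,y² cancel):
  25.728·x − 71.630·y = 2056.813458
  -56.036·x − 54.686·y = 1188.845939
det = 25.728·-54.686 − -71.630·-56.036 = -5420.820088
x = (2056.813458·-54.686 − -71.630·1188.845939) / -5420.820088 = 5.040172
y = (25.728·1188.845939 − 2056.813458·-56.036) / -5420.820088 = -26.904089
|P − Q| = √((5.040172 − 33.571)² + (-26.904089 − -25.449)²) = 28.567909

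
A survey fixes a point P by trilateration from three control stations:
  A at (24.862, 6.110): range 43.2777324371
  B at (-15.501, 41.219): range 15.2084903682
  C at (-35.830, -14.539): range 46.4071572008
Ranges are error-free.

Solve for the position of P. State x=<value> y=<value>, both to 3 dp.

eq1: (x − 24.862)² + (y − 6.110)² = 43.2777324371²
eq2: (x + 15.501)² + (y − 41.219)² = 15.2084903682²
eq3: (x + 35.830)² + (y + 14.539)² = 46.4071572008²
eq2−eq1, eq2−eq3 (x²,y² cancel):
  80.726·x − 70.218·y = -2925.499764
  -40.658·x − 111.516·y = -2366.441601
det = 80.726·-111.516 − -70.218·-40.658 = -11857.164060
x = (-2925.499764·-111.516 − -70.218·-2366.441601) / -11857.164060 = -13.500128
y = (80.726·-2366.441601 − -2925.499764·-40.658) / -11857.164060 = 26.142704

x=-13.500 y=26.143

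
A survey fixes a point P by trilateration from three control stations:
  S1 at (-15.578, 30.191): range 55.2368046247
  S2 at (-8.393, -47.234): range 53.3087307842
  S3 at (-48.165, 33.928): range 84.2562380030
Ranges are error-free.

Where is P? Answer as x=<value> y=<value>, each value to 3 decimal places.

x=25.833 y=-6.363

eq1: (x + 15.578)² + (y − 30.191)² = 55.2368046247²
eq2: (x + 8.393)² + (y + 47.234)² = 53.3087307842²
eq3: (x + 48.165)² + (y − 33.928)² = 84.2562380030²
eq3−eq1, eq3−eq2 (x²,y² cancel):
  65.174·x − 7.474·y = 1731.203213
  79.544·x − 162.324·y = 3087.809661
det = 65.174·-162.324 − -7.474·79.544 = -9984.792520
x = (1731.203213·-162.324 − -7.474·3087.809661) / -9984.792520 = 25.833040
y = (65.174·3087.809661 − 1731.203213·79.544) / -9984.792520 = -6.363485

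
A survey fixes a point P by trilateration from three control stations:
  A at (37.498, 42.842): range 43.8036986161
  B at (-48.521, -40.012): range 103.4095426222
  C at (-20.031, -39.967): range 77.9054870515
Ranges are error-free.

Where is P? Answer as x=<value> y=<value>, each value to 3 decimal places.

x=46.817 y=0.041

eq1: (x − 37.498)² + (y − 42.842)² = 43.8036986161²
eq2: (x + 48.521)² + (y + 40.012)² = 103.4095426222²
eq3: (x + 20.031)² + (y + 39.967)² = 77.9054870515²
eq2−eq3, eq2−eq1 (x²,y² cancel):
  56.980·x + 0.090·y = 2667.623058
  172.038·x + 165.708·y = 8061.058876
det = 56.980·165.708 − 0.090·172.038 = 9426.558420
x = (2667.623058·165.708 − 0.090·8061.058876) / 9426.558420 = 46.816767
y = (56.980·8061.058876 − 2667.623058·172.038) / 9426.558420 = 0.041012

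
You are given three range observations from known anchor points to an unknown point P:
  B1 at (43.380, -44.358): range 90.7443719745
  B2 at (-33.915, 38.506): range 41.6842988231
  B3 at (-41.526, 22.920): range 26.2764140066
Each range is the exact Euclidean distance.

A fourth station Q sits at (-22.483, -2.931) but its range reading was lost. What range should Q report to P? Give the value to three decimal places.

eq1: (x − 43.380)² + (y + 44.358)² = 90.7443719745²
eq2: (x + 33.915)² + (y − 38.506)² = 41.6842988231²
eq3: (x + 41.526)² + (y − 22.920)² = 26.2764140066²
eq2−eq3, eq2−eq1 (x²,y² cancel):
  -15.222·x − 31.172·y = 663.926650
  154.590·x − 165.728·y = -5280.442974
det = -15.222·-165.728 − -31.172·154.590 = 7341.591096
x = (663.926650·-165.728 − -31.172·-5280.442974) / 7341.591096 = -37.407859
y = (-15.222·-5280.442974 − 663.926650·154.590) / 7341.591096 = -3.031702
|P − Q| = √((-37.407859 − -22.483)² + (-3.031702 − -2.931)²) = 14.925199

14.925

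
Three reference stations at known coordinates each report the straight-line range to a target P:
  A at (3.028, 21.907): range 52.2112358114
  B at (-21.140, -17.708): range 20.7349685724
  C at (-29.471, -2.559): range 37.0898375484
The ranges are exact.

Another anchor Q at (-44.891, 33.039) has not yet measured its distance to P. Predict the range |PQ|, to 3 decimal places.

eq1: (x − 3.028)² + (y − 21.907)² = 52.2112358114²
eq2: (x + 21.140)² + (y + 17.708)² = 20.7349685724²
eq3: (x + 29.471)² + (y + 2.559)² = 37.0898375484²
eq2−eq1, eq2−eq3 (x²,y² cancel):
  48.336·x + 79.230·y = -2567.461654
  -16.662·x + 30.298·y = -831.101670
det = 48.336·30.298 − 79.230·-16.662 = 2784.614388
x = (-2567.461654·30.298 − 79.230·-831.101670) / 2784.614388 = -4.288123
y = (48.336·-831.101670 − -2567.461654·-16.662) / 2784.614388 = -29.789107
|P − Q| = √((-4.288123 − -44.891)² + (-29.789107 − 33.039)²) = 74.806181

74.806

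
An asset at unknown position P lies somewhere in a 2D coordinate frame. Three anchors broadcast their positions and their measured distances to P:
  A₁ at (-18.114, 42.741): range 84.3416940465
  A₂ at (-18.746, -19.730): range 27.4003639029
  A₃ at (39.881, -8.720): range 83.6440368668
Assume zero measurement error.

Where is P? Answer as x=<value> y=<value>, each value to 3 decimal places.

x=-38.003 y=-39.222

eq1: (x + 18.114)² + (y − 42.741)² = 84.3416940465²
eq2: (x + 18.746)² + (y + 19.730)² = 27.4003639029²
eq3: (x − 39.881)² + (y + 8.720)² = 83.6440368668²
eq3−eq1, eq3−eq2 (x²,y² cancel):
  -115.990·x + 102.922·y = 371.181065
  -117.254·x − 22.020·y = 5319.697816
det = -115.990·-22.020 − 102.922·-117.254 = 14622.115988
x = (371.181065·-22.020 − 102.922·5319.697816) / 14622.115988 = -38.003210
y = (-115.990·5319.697816 − 371.181065·-117.254) / 14622.115988 = -39.222045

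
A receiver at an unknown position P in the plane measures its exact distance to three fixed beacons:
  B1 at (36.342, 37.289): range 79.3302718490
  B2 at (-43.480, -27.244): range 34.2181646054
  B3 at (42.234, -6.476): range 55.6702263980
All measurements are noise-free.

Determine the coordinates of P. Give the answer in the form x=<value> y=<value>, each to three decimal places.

eq1: (x − 36.342)² + (y − 37.289)² = 79.3302718490²
eq2: (x + 43.480)² + (y + 27.244)² = 34.2181646054²
eq3: (x − 42.234)² + (y + 6.476)² = 55.6702263980²
eq2−eq1, eq2−eq3 (x²,y² cancel):
  159.644·x + 129.066·y = -5043.944694
  171.428·x + 41.536·y = -2735.387922
det = 159.644·41.536 − 129.066·171.428 = -15494.553064
x = (-5043.944694·41.536 − 129.066·-2735.387922) / -15494.553064 = -9.263919
y = (159.644·-2735.387922 − -5043.944694·171.428) / -15494.553064 = -27.621647

x=-9.264 y=-27.622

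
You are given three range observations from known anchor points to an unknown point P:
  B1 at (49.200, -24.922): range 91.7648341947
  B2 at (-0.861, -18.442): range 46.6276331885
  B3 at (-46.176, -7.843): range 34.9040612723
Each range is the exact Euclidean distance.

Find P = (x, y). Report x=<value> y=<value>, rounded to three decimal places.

x=-40.896 y=-42.345

eq1: (x − 49.200)² + (y + 24.922)² = 91.7648341947²
eq2: (x + 0.861)² + (y + 18.442)² = 46.6276331885²
eq3: (x + 46.176)² + (y + 7.843)² = 34.9040612723²
eq2−eq1, eq2−eq3 (x²,y² cancel):
  100.122·x − 12.960·y = -3545.751219
  -90.630·x + 21.198·y = 2808.729623
det = 100.122·21.198 − -12.960·-90.630 = 947.821356
x = (-3545.751219·21.198 − -12.960·2808.729623) / 947.821356 = -40.895574
y = (100.122·2808.729623 − -3545.751219·-90.630) / 947.821356 = -42.345327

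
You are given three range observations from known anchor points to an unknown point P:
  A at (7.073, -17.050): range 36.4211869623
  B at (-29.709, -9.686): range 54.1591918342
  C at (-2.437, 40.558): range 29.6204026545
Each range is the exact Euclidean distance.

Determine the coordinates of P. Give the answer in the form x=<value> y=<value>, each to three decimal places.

x=16.812 y=18.045

eq1: (x − 7.073)² + (y + 17.050)² = 36.4211869623²
eq2: (x + 29.709)² + (y + 9.686)² = 54.1591918342²
eq3: (x + 2.437)² + (y − 40.558)² = 29.6204026545²
eq2−eq1, eq2−eq3 (x²,y² cancel):
  73.564·x − 14.728·y = 971.001752
  54.544·x + 100.488·y = 2730.296863
det = 73.564·100.488 − -14.728·54.544 = 8195.623264
x = (971.001752·100.488 − -14.728·2730.296863) / 8195.623264 = 16.812124
y = (73.564·2730.296863 − 971.001752·54.544) / 8195.623264 = 18.044904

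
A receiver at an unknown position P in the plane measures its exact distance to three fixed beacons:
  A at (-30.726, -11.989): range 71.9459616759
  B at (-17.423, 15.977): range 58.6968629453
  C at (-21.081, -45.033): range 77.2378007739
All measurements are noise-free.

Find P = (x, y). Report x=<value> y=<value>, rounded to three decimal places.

eq1: (x + 30.726)² + (y + 11.989)² = 71.9459616759²
eq2: (x + 17.423)² + (y − 15.977)² = 58.6968629453²
eq3: (x + 21.081)² + (y + 45.033)² = 77.2378007739²
eq3−eq2, eq3−eq1 (x²,y² cancel):
  7.316·x + 122.020·y = 606.801957
  -19.290·x + 66.088·y = -595.099986
det = 7.316·66.088 − 122.020·-19.290 = 2837.265608
x = (606.801957·66.088 − 122.020·-595.099986) / 2837.265608 = 39.727133
y = (7.316·-595.099986 − 606.801957·-19.290) / 2837.265608 = 2.591036

x=39.727 y=2.591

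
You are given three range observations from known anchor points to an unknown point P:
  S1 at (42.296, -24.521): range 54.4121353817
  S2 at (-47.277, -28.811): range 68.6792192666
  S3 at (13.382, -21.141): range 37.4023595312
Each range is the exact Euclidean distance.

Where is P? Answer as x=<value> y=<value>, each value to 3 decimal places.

x=5.299 y=15.377

eq1: (x − 42.296)² + (y + 24.521)² = 54.4121353817²
eq2: (x + 47.277)² + (y + 28.811)² = 68.6792192666²
eq3: (x − 13.382)² + (y + 21.141)² = 37.4023595312²
eq2−eq3, eq2−eq1 (x²,y² cancel):
  121.318·x + 15.340·y = 878.730016
  179.146·x + 8.580·y = 1081.197289
det = 121.318·8.580 − 15.340·179.146 = -1707.191200
x = (878.730016·8.580 − 15.340·1081.197289) / -1707.191200 = 5.298799
y = (121.318·1081.197289 − 878.730016·179.146) / -1707.191200 = 15.377466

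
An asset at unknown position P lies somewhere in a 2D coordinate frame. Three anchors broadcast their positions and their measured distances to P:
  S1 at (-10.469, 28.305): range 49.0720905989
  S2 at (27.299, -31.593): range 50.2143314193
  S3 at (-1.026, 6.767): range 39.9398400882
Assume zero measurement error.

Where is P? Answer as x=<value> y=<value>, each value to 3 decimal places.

x=37.419 y=17.591

eq1: (x + 10.469)² + (y − 28.305)² = 49.0720905989²
eq2: (x − 27.299)² + (y + 31.593)² = 50.2143314193²
eq3: (x + 1.026)² + (y − 6.767)² = 39.9398400882²
eq2−eq3, eq2−eq1 (x²,y² cancel):
  -56.650·x + 76.720·y = -770.219831
  -75.536·x + 119.796·y = -719.171060
det = -56.650·119.796 − 76.720·-75.536 = -991.321480
x = (-770.219831·119.796 − 76.720·-719.171060) / -991.321480 = 37.419194
y = (-56.650·-719.171060 − -770.219831·-75.536) / -991.321480 = 17.590948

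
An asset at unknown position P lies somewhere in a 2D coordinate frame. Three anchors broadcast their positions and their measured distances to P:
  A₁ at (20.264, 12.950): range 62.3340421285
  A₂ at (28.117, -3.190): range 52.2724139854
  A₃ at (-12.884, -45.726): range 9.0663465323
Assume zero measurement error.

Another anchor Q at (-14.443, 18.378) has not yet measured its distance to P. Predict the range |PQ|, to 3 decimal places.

eq1: (x − 20.264)² + (y − 12.950)² = 62.3340421285²
eq2: (x − 28.117)² + (y + 3.190)² = 52.2724139854²
eq3: (x + 12.884)² + (y + 45.726)² = 9.0663465323²
eq3−eq1, eq3−eq2 (x²,y² cancel):
  66.296·x + 117.352·y = -5481.866505
  82.002·x + 85.072·y = -4106.329367
det = 66.296·85.072 − 117.352·82.002 = -3983.165392
x = (-5481.866505·85.072 − 117.352·-4106.329367) / -3983.165392 = -3.899566
y = (66.296·-4106.329367 − -5481.866505·82.002) / -3983.165392 = -44.510029
|P − Q| = √((-3.899566 − -14.443)² + (-44.510029 − 18.378)²) = 63.765729

63.766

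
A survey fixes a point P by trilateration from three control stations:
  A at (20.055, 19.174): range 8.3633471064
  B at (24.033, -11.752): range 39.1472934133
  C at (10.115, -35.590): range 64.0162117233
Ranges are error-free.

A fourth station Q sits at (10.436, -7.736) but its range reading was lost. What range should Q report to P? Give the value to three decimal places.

36.892

eq1: (x − 20.055)² + (y − 19.174)² = 8.3633471064²
eq2: (x − 24.033)² + (y + 11.752)² = 39.1472934133²
eq3: (x − 10.115)² + (y + 35.590)² = 64.0162117233²
eq2−eq3, eq2−eq1 (x²,y² cancel):
  -27.836·x − 47.676·y = -1912.298050
  -7.956·x + 61.852·y = 1516.715715
det = -27.836·61.852 − -47.676·-7.956 = -2101.022528
x = (-1912.298050·61.852 − -47.676·1516.715715) / -2101.022528 = 21.879118
y = (-27.836·1516.715715 − -1912.298050·-7.956) / -2101.022528 = 27.335995
|P − Q| = √((21.879118 − 10.436)² + (27.335995 − -7.736)²) = 36.891595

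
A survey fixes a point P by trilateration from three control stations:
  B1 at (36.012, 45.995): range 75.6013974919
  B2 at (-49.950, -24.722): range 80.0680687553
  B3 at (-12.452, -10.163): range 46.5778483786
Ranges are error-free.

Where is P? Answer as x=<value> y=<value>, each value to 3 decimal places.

eq1: (x − 36.012)² + (y − 45.995)² = 75.6013974919²
eq2: (x + 49.950)² + (y + 24.722)² = 80.0680687553²
eq3: (x + 12.452)² + (y + 10.163)² = 46.5778483786²
eq2−eq3, eq2−eq1 (x²,y² cancel):
  74.996·x + 29.118·y = 1393.558764
  171.924·x + 141.434·y = 1001.548716
det = 74.996·141.434 − 29.118·171.924 = 5600.901232
x = (1393.558764·141.434 − 29.118·1001.548716) / 5600.901232 = 29.983299
y = (74.996·1001.548716 − 1393.558764·171.924) / 5600.901232 = -29.365640

x=29.983 y=-29.366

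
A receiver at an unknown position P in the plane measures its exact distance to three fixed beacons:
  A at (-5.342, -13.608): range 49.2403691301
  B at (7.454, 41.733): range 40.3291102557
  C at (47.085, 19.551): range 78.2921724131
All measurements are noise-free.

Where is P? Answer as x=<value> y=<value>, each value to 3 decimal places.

x=-30.681 y=28.612

eq1: (x + 5.342)² + (y + 13.608)² = 49.2403691301²
eq2: (x − 7.454)² + (y − 41.733)² = 40.3291102557²
eq3: (x − 47.085)² + (y − 19.551)² = 78.2921724131²
eq2−eq1, eq2−eq3 (x²,y² cancel):
  -25.592·x − 110.682·y = -2381.667595
  79.262·x − 44.364·y = -3701.193706
det = -25.592·-44.364 − -110.682·79.262 = 9908.240172
x = (-2381.667595·-44.364 − -110.682·-3701.193706) / 9908.240172 = -30.681051
y = (-25.592·-3701.193706 − -2381.667595·79.262) / 9908.240172 = 28.612214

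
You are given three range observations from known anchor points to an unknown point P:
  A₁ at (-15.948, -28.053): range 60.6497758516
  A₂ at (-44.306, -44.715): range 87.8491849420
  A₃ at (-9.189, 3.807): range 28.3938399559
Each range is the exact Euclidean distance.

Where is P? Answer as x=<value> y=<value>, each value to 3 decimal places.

x=2.189 y=29.821

eq1: (x + 15.948)² + (y + 28.053)² = 60.6497758516²
eq2: (x + 44.306)² + (y + 44.715)² = 87.8491849420²
eq3: (x + 9.189)² + (y − 3.807)² = 28.3938399559²
eq1−eq3, eq1−eq2 (x²,y² cancel):
  13.518·x + 63.720·y = 1929.806620
  -56.716·x − 33.324·y = -1117.940636
det = 13.518·-33.324 − 63.720·-56.716 = 3163.469688
x = (1929.806620·-33.324 − 63.720·-1117.940636) / 3163.469688 = 2.189464
y = (13.518·-1117.940636 − 1929.806620·-56.716) / 3163.469688 = 29.821241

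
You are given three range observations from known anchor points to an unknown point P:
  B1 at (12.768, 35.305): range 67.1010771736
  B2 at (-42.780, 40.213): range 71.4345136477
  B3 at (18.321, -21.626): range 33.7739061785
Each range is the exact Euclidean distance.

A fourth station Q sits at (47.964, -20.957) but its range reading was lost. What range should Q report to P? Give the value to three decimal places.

eq1: (x − 12.768)² + (y − 35.305)² = 67.1010771736²
eq2: (x + 42.780)² + (y − 40.213)² = 71.4345136477²
eq3: (x − 18.321)² + (y + 21.626)² = 33.7739061785²
eq2−eq1, eq2−eq3 (x²,y² cancel):
  111.096·x − 9.816·y = -1437.413738
  122.202·x − 123.678·y = 1318.342150
det = 111.096·-123.678 − -9.816·122.202 = -12540.596256
x = (-1437.413738·-123.678 − -9.816·1318.342150) / -12540.596256 = -15.207993
y = (111.096·1318.342150 − -1437.413738·122.202) / -12540.596256 = -25.685970
|P − Q| = √((-15.207993 − 47.964)² + (-25.685970 − -20.957)²) = 63.348748

63.349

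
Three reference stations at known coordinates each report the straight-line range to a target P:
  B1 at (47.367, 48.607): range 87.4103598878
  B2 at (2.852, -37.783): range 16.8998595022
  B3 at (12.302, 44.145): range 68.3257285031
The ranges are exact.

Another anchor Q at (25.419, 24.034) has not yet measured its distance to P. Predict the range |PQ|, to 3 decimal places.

eq1: (x − 47.367)² + (y − 48.607)² = 87.4103598878²
eq2: (x − 2.852)² + (y + 37.783)² = 16.8998595022²
eq3: (x − 12.302)² + (y − 44.145)² = 68.3257285031²
eq1−eq2, eq1−eq3 (x²,y² cancel):
  -89.030·x − 172.780·y = 4184.381620
  -70.130·x − 8.924·y = 466.012931
det = -89.030·-8.924 − -172.780·-70.130 = -11322.557680
x = (4184.381620·-8.924 − -172.780·466.012931) / -11322.557680 = -3.813299
y = (-89.030·466.012931 − 4184.381620·-70.130) / -11322.557680 = -22.253060
|P − Q| = √((-3.813299 − 25.419)² + (-22.253060 − 24.034)²) = 54.745038

54.745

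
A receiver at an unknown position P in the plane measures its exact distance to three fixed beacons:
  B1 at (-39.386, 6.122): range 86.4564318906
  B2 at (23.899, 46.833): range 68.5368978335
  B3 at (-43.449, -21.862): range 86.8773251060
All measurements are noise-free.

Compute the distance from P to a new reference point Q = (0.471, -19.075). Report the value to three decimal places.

42.907

eq1: (x + 39.386)² + (y − 6.122)² = 86.4564318906²
eq2: (x − 23.899)² + (y − 46.833)² = 68.5368978335²
eq3: (x + 43.449)² + (y + 21.862)² = 86.8773251060²
eq3−eq1, eq3−eq2 (x²,y² cancel):
  8.126·x + 55.968·y = -704.071763
  134.696·x + 137.390·y = 3249.092698
det = 8.126·137.390 − 55.968·134.696 = -6422.234588
x = (-704.071763·137.390 − 55.968·3249.092698) / -6422.234588 = 43.377058
y = (8.126·3249.092698 − -704.071763·134.696) / -6422.234588 = -18.877818
|P − Q| = √((43.377058 − 0.471)² + (-18.877818 − -19.075)²) = 42.906511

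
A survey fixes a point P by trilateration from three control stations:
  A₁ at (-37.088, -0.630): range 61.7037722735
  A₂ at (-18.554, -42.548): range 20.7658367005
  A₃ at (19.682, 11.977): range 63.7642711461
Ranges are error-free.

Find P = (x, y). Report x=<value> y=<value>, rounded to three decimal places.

x=1.171 y=-49.041

eq1: (x + 37.088)² + (y + 0.630)² = 61.7037722735²
eq2: (x + 18.554)² + (y + 42.548)² = 20.7658367005²
eq3: (x − 19.682)² + (y − 11.977)² = 63.7642711461²
eq3−eq1, eq3−eq2 (x²,y² cancel):
  -113.540·x − 25.214·y = 1103.613753
  -76.472·x − 109.050·y = 5258.415868
det = -113.540·-109.050 − -25.214·-76.472 = 10453.371992
x = (1103.613753·-109.050 − -25.214·5258.415868) / 10453.371992 = 1.170590
y = (-113.540·5258.415868 − 1103.613753·-76.472) / 10453.371992 = -49.041112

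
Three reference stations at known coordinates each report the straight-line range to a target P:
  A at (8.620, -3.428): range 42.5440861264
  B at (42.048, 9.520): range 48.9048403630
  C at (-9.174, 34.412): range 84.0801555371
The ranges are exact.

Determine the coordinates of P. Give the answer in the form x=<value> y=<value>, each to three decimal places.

x=32.721 y=-38.487

eq1: (x − 8.620)² + (y + 3.428)² = 42.5440861264²
eq2: (x − 42.048)² + (y − 9.520)² = 48.9048403630²
eq3: (x + 9.174)² + (y − 34.412)² = 84.0801555371²
eq1−eq2, eq1−eq3 (x²,y² cancel):
  66.856·x + 25.896·y = 1190.924973
  -35.588·x + 75.680·y = -4077.180855
det = 66.856·75.680 − 25.896·-35.588 = 5981.248928
x = (1190.924973·75.680 − 25.896·-4077.180855) / 5981.248928 = 32.720905
y = (66.856·-4077.180855 − 1190.924973·-35.588) / 5981.248928 = -38.487174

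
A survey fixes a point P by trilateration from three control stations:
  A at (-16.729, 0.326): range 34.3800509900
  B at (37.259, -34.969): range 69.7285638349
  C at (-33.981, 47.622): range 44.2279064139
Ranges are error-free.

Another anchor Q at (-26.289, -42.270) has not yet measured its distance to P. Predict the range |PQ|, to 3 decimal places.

75.950

eq1: (x + 16.729)² + (y − 0.326)² = 34.3800509900²
eq2: (x − 37.259)² + (y + 34.969)² = 69.7285638349²
eq3: (x + 33.981)² + (y − 47.622)² = 44.2279064139²
eq3−eq2, eq3−eq1 (x²,y² cancel):
  142.480·x − 165.182·y = -3717.464112
  34.504·x − 94.592·y = -2368.477728
det = 142.480·-94.592 − -165.182·34.504 = -7778.028432
x = (-3717.464112·-94.592 − -165.182·-2368.477728) / -7778.028432 = 5.089660
y = (142.480·-2368.477728 − -3717.464112·34.504) / -7778.028432 = 26.895418
|P − Q| = √((5.089660 − -26.289)² + (26.895418 − -42.270)²) = 75.950480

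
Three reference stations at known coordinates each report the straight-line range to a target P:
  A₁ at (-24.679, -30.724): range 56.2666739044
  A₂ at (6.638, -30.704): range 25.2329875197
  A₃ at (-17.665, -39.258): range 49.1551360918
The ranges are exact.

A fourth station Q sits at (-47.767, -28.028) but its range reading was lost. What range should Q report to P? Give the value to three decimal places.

eq1: (x + 24.679)² + (y + 30.724)² = 56.2666739044²
eq2: (x − 6.638)² + (y + 30.704)² = 25.2329875197²
eq3: (x + 17.665)² + (y + 39.258)² = 49.1551360918²
eq2−eq1, eq2−eq3 (x²,y² cancel):
  -62.634·x − 0.040·y = -1963.016376
  -48.606·x − 17.108·y = -913.079616
det = -62.634·-17.108 − -0.040·-48.606 = 1069.598232
x = (-1963.016376·-17.108 − -0.040·-913.079616) / 1069.598232 = 31.363890
y = (-62.634·-913.079616 − -1963.016376·-48.606) / 1069.598232 = -35.737293
|P − Q| = √((31.363890 − -47.767)² + (-35.737293 − -28.028)²) = 79.505540

79.506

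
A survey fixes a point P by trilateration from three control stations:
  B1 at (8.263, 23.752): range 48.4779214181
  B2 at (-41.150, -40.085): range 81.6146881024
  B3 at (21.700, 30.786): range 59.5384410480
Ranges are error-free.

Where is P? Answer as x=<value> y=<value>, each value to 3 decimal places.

eq1: (x − 8.263)² + (y − 23.752)² = 48.4779214181²
eq2: (x + 41.150)² + (y + 40.085)² = 81.6146881024²
eq3: (x − 21.700)² + (y − 30.786)² = 59.5384410480²
eq2−eq3, eq2−eq1 (x²,y² cancel):
  125.700·x + 141.742·y = 1234.669423
  98.826·x + 127.674·y = 1643.153397
det = 125.700·127.674 − 141.742·98.826 = 2040.826908
x = (1234.669423·127.674 − 141.742·1643.153397) / 2040.826908 = -36.881455
y = (125.700·1643.153397 − 1234.669423·98.826) / 2040.826908 = 41.417987

x=-36.881 y=41.418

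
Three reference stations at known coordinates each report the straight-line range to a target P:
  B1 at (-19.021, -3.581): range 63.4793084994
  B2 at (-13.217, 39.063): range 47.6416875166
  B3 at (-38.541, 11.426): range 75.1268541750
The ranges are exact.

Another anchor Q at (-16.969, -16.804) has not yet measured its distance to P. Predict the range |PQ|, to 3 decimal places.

eq1: (x + 19.021)² + (y + 3.581)² = 63.4793084994²
eq2: (x + 13.217)² + (y − 39.063)² = 47.6416875166²
eq3: (x + 38.541)² + (y − 11.426)² = 75.1268541750²
eq2−eq3, eq2−eq1 (x²,y² cancel):
  -50.648·x − 55.274·y = -3458.958730
  -11.608·x − 85.288·y = -3085.877274
det = -50.648·-85.288 − -55.274·-11.608 = 3678.046032
x = (-3458.958730·-85.288 − -55.274·-3085.877274) / 3678.046032 = 33.832880
y = (-50.648·-3085.877274 − -3458.958730·-11.608) / 3678.046032 = 31.577071
|P − Q| = √((33.832880 − -16.969)² + (31.577071 − -16.804)²) = 70.153824

70.154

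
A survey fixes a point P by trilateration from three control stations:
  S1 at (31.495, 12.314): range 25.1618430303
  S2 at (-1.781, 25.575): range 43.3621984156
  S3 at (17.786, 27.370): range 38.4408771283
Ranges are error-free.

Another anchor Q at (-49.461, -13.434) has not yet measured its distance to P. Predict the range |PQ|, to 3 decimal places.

71.222

eq1: (x − 31.495)² + (y − 12.314)² = 25.1618430303²
eq2: (x + 1.781)² + (y − 25.575)² = 43.3621984156²
eq3: (x − 17.786)² + (y − 27.370)² = 38.4408771283²
eq1−eq3, eq1−eq2 (x²,y² cancel):
  -27.418·x + 30.112·y = -922.693615
  -66.552·x + 26.522·y = -1733.478942
det = -27.418·26.522 − 30.112·-66.552 = 1276.833628
x = (-922.693615·26.522 − 30.112·-1733.478942) / 1276.833628 = 21.715310
y = (-27.418·-1733.478942 − -922.693615·-66.552) / 1276.833628 = -10.869529
|P − Q| = √((21.715310 − -49.461)² + (-10.869529 − -13.434)²) = 71.222494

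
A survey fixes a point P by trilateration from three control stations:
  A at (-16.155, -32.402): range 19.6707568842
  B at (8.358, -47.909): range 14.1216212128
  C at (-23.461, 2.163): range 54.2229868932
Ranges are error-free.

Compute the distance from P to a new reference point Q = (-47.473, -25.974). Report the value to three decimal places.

eq1: (x + 16.155)² + (y + 32.402)² = 19.6707568842²
eq2: (x − 8.358)² + (y + 47.909)² = 14.1216212128²
eq3: (x + 23.461)² + (y − 2.163)² = 54.2229868932²
eq3−eq2, eq3−eq1 (x²,y² cancel):
  63.638·x − 100.144·y = 4550.743477
  14.612·x − 69.130·y = 3308.970170
det = 63.638·-69.130 − -100.144·14.612 = -2935.990812
x = (4550.743477·-69.130 − -100.144·3308.970170) / -2935.990812 = -5.715485
y = (63.638·3308.970170 − 4550.743477·14.612) / -2935.990812 = -49.073989
|P − Q| = √((-5.715485 − -47.473)² + (-49.073989 − -25.974)²) = 47.721059

47.721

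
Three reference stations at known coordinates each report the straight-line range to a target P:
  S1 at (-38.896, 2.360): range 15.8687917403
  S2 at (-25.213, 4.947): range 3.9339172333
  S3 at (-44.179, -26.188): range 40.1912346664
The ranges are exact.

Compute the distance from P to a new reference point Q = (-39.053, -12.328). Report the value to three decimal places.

eq1: (x + 38.896)² + (y − 2.360)² = 15.8687917403²
eq2: (x + 25.213)² + (y − 4.947)² = 3.9339172333²
eq3: (x + 44.179)² + (y + 26.188)² = 40.1912346664²
eq3−eq1, eq3−eq2 (x²,y² cancel):
  10.566·x + 57.096·y = 244.389824
  37.932·x + 62.270·y = -377.567568
det = 10.566·62.270 − 57.096·37.932 = -1507.820652
x = (244.389824·62.270 − 57.096·-377.567568) / -1507.820652 = -24.390004
y = (10.566·-377.567568 − 244.389824·37.932) / -1507.820652 = 8.793867
|P − Q| = √((-24.390004 − -39.053)² + (8.793867 − -12.328)²) = 25.712578

25.713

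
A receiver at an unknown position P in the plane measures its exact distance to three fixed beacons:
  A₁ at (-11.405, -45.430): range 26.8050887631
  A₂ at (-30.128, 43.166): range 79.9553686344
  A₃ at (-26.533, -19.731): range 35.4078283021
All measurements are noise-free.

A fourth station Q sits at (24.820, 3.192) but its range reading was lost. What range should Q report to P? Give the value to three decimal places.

eq1: (x + 11.405)² + (y + 45.430)² = 26.8050887631²
eq2: (x + 30.128)² + (y − 43.166)² = 79.9553686344²
eq3: (x + 26.533)² + (y + 19.731)² = 35.4078283021²
eq3−eq2, eq3−eq1 (x²,y² cancel):
  -7.190·x + 125.794·y = -3461.459178
  30.256·x − 51.398·y = 1635.847996
det = -7.190·-51.398 − 125.794·30.256 = -3436.471644
x = (-3461.459178·-51.398 − 125.794·1635.847996) / -3436.471644 = 8.109418
y = (-7.190·1635.847996 − -3461.459178·30.256) / -3436.471644 = -27.053377
|P − Q| = √((8.109418 − 24.820)² + (-27.053377 − 3.192)²) = 34.554687

34.555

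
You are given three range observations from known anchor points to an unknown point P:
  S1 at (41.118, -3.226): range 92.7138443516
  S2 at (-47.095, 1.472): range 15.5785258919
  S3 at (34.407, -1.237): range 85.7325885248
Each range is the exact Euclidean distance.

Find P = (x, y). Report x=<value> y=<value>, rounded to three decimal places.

x=-49.389 y=16.881

eq1: (x − 41.118)² + (y + 3.226)² = 92.7138443516²
eq2: (x + 47.095)² + (y − 1.472)² = 15.5785258919²
eq3: (x − 34.407)² + (y + 1.237)² = 85.7325885248²
eq3−eq1, eq3−eq2 (x²,y² cancel):
  13.422·x − 3.978·y = -730.055017
  -163.004·x + 5.418·y = 8142.120257
det = 13.422·5.418 − -3.978·-163.004 = -575.709516
x = (-730.055017·5.418 − -3.978·8142.120257) / -575.709516 = -49.389346
y = (13.422·8142.120257 − -730.055017·-163.004) / -575.709516 = 16.880648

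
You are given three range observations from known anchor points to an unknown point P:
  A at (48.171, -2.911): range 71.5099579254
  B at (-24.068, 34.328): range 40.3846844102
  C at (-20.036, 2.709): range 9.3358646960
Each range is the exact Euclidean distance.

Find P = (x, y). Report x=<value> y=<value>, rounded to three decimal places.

eq1: (x − 48.171)² + (y + 2.911)² = 71.5099579254²
eq2: (x + 24.068)² + (y − 34.328)² = 40.3846844102²
eq3: (x + 20.036)² + (y − 2.709)² = 9.3358646960²
eq1−eq2, eq1−eq3 (x²,y² cancel):
  -144.478·x + 74.478·y = 2911.512394
  -136.414·x + 11.240·y = 3106.376528
det = -144.478·11.240 − 74.478·-136.414 = 8535.909172
x = (2911.512394·11.240 − 74.478·3106.376528) / 8535.909172 = -23.270083
y = (-144.478·3106.376528 − 2911.512394·-136.414) / 8535.909172 = -6.048801

x=-23.270 y=-6.049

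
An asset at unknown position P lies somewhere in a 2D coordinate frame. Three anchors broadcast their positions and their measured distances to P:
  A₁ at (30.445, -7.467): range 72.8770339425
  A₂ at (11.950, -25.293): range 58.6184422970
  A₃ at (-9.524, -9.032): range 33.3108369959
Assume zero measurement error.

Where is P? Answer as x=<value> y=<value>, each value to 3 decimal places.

eq1: (x − 30.445)² + (y + 7.467)² = 72.8770339425²
eq2: (x − 11.950)² + (y + 25.293)² = 58.6184422970²
eq3: (x + 9.524)² + (y + 9.032)² = 33.3108369959²
eq2−eq1, eq2−eq3 (x²,y² cancel):
  36.990·x + 35.652·y = -1674.824534
  -42.948·x + 32.522·y = 1716.255167
det = 36.990·32.522 − 35.652·-42.948 = 2734.170876
x = (-1674.824534·32.522 − 35.652·1716.255167) / 2734.170876 = -42.300419
y = (36.990·1716.255167 − -1674.824534·-42.948) / 2734.170876 = -3.089085

x=-42.300 y=-3.089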